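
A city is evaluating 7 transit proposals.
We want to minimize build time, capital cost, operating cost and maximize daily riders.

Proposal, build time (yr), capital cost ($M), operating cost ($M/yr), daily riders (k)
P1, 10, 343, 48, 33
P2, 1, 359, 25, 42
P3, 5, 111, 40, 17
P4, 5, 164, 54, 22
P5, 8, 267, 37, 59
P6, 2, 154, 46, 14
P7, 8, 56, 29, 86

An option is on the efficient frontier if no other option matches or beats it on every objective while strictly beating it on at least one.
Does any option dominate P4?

No

P1: worse on build time (10 vs 5).
P2: worse on capital cost (359 vs 164).
P3: worse on daily riders (17 vs 22).
P5: worse on build time (8 vs 5).
P6: worse on daily riders (14 vs 22).
P7: worse on build time (8 vs 5).
No option is at least as good as P4 on every objective and strictly better on one.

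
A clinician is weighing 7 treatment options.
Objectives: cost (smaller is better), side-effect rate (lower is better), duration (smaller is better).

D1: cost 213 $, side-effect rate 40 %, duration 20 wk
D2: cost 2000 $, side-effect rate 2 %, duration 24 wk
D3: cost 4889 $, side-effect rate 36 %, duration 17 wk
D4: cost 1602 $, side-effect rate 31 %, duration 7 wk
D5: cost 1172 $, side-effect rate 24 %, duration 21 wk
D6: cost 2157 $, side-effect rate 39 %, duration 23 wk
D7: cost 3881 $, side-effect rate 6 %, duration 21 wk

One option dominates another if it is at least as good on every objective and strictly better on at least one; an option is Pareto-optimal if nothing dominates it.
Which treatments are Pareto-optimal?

D1, D2, D4, D5, D7

D1: not dominated (best cost).
D2: not dominated (best side-effect rate).
D3: dominated by D4 (cost 1602≤4889, side-effect rate 31≤36, duration 7≤17).
D4: not dominated (best duration).
D5: not dominated.
D6: dominated by D4 (cost 1602≤2157, side-effect rate 31≤39, duration 7≤23).
D7: not dominated.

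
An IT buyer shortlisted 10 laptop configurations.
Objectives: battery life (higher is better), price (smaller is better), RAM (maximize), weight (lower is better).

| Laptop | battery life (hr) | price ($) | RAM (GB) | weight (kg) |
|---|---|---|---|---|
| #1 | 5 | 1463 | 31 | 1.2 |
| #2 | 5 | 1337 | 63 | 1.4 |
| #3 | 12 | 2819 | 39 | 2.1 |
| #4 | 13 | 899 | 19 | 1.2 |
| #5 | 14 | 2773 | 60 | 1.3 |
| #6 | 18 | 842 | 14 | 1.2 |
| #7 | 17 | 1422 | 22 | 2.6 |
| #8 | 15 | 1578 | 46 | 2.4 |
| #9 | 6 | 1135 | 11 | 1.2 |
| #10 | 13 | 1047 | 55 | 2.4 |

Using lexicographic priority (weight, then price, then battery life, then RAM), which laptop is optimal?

#6

First minimize weight: best is 1.2, kept {#1, #4, #6, #9}.
Then minimize price: best is 842, kept {#6}.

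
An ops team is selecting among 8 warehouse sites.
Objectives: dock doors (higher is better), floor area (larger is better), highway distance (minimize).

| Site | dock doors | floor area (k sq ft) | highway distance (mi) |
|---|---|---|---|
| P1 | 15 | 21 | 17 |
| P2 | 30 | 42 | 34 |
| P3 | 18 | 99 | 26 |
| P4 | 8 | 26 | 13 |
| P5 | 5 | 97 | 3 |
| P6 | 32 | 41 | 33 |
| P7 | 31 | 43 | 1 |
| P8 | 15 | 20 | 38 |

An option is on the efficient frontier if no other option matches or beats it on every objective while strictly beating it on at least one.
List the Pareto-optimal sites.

P3, P5, P6, P7

P1: dominated by P7 (dock doors 31≥15, floor area 43≥21, highway distance 1≤17).
P2: dominated by P7 (dock doors 31≥30, floor area 43≥42, highway distance 1≤34).
P3: not dominated (best floor area).
P4: dominated by P7 (dock doors 31≥8, floor area 43≥26, highway distance 1≤13).
P5: not dominated.
P6: not dominated (best dock doors).
P7: not dominated (best highway distance).
P8: dominated by P1 (dock doors 15≥15, floor area 21≥20, highway distance 17≤38).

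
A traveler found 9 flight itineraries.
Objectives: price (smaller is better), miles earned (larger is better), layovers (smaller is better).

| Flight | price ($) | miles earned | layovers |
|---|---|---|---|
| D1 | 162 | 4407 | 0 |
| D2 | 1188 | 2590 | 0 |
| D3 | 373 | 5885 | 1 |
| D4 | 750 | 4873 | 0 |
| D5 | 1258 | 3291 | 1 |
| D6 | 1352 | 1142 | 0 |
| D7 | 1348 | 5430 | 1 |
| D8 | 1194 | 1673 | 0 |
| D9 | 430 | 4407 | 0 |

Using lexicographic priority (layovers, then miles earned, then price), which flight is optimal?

First minimize layovers: best is 0, kept {D1, D2, D4, D6, D8, D9}.
Then maximize miles earned: best is 4873, kept {D4}.

D4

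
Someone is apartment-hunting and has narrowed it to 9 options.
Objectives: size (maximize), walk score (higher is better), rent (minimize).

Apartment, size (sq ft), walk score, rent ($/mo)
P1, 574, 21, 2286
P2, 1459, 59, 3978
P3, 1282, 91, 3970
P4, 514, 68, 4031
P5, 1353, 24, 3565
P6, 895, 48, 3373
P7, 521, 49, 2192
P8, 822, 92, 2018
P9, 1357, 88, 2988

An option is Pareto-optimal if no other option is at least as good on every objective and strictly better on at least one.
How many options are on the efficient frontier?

4

P1: dominated by P8 (size 822≥574, walk score 92≥21, rent 2018≤2286).
P2: not dominated (best size).
P3: not dominated.
P4: dominated by P3 (size 1282≥514, walk score 91≥68, rent 3970≤4031).
P5: dominated by P9 (size 1357≥1353, walk score 88≥24, rent 2988≤3565).
P6: dominated by P9 (size 1357≥895, walk score 88≥48, rent 2988≤3373).
P7: dominated by P8 (size 822≥521, walk score 92≥49, rent 2018≤2192).
P8: not dominated (best walk score).
P9: not dominated.
Pareto-optimal: P2, P3, P8, P9 → 4.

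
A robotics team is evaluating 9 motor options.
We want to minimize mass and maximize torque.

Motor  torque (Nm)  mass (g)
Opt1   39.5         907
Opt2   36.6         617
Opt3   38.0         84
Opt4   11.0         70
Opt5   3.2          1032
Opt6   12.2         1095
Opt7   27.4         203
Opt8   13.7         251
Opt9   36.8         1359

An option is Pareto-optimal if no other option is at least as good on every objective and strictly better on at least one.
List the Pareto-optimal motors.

Opt1, Opt3, Opt4

Opt1: not dominated (best torque).
Opt2: dominated by Opt3 (torque 38.0≥36.6, mass 84≤617).
Opt3: not dominated.
Opt4: not dominated (best mass).
Opt5: dominated by Opt1 (torque 39.5≥3.2, mass 907≤1032).
Opt6: dominated by Opt1 (torque 39.5≥12.2, mass 907≤1095).
Opt7: dominated by Opt3 (torque 38.0≥27.4, mass 84≤203).
Opt8: dominated by Opt3 (torque 38.0≥13.7, mass 84≤251).
Opt9: dominated by Opt1 (torque 39.5≥36.8, mass 907≤1359).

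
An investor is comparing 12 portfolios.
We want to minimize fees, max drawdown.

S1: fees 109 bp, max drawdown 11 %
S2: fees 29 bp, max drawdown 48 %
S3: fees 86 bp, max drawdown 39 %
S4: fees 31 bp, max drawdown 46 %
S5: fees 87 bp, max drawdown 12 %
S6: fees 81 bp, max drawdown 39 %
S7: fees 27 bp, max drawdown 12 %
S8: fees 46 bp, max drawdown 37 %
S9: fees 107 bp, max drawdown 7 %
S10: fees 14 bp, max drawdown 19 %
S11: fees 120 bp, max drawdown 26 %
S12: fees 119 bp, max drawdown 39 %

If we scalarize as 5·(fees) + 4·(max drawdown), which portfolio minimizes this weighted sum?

S10

S1: 5·109 + 4·11 = 589
S2: 5·29 + 4·48 = 337
S3: 5·86 + 4·39 = 586
S4: 5·31 + 4·46 = 339
S5: 5·87 + 4·12 = 483
S6: 5·81 + 4·39 = 561
S7: 5·27 + 4·12 = 183
S8: 5·46 + 4·37 = 378
S9: 5·107 + 4·7 = 563
S10: 5·14 + 4·19 = 146
S11: 5·120 + 4·26 = 704
S12: 5·119 + 4·39 = 751
Lowest: S10 at 146.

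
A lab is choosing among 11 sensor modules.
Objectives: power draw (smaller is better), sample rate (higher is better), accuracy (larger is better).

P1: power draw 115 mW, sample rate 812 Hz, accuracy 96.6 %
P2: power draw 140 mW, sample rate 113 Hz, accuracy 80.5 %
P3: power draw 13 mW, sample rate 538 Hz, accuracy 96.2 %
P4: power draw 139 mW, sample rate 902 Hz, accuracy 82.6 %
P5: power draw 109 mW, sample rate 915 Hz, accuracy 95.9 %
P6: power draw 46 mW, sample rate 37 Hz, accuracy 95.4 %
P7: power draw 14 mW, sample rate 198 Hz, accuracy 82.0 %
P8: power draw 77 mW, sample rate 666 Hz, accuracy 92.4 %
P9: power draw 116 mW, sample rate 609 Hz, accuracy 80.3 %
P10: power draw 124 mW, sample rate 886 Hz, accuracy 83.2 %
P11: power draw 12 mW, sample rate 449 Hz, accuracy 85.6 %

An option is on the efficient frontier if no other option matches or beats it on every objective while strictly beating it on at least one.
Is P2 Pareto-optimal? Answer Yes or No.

No

P1 vs P2: power draw 115≤140, sample rate 812≥113, accuracy 96.6≥80.5 — P1 is at least as good on every objective and strictly better on at least one, so P1 dominates P2.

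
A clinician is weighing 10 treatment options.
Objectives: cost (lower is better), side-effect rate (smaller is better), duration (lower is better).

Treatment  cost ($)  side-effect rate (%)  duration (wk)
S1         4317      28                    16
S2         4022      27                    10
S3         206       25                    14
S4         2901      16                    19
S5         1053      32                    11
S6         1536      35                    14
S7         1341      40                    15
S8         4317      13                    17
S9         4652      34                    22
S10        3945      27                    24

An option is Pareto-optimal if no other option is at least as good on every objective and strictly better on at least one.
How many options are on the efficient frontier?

5

S1: dominated by S2 (cost 4022≤4317, side-effect rate 27≤28, duration 10≤16).
S2: not dominated (best duration).
S3: not dominated (best cost).
S4: not dominated.
S5: not dominated.
S6: dominated by S3 (cost 206≤1536, side-effect rate 25≤35, duration 14≤14).
S7: dominated by S3 (cost 206≤1341, side-effect rate 25≤40, duration 14≤15).
S8: not dominated (best side-effect rate).
S9: dominated by S1 (cost 4317≤4652, side-effect rate 28≤34, duration 16≤22).
S10: dominated by S3 (cost 206≤3945, side-effect rate 25≤27, duration 14≤24).
Pareto-optimal: S2, S3, S4, S5, S8 → 5.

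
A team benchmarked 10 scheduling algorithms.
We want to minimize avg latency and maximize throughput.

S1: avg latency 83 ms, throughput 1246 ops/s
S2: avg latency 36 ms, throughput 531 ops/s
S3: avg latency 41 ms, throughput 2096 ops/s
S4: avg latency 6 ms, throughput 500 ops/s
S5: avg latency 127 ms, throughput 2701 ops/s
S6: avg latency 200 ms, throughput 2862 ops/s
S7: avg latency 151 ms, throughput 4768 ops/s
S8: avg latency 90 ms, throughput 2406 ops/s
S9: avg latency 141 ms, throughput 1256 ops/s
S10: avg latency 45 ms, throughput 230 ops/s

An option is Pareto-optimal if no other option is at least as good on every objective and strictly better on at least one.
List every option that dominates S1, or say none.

S3: avg latency 41≤83, throughput 2096≥1246 — dominates S1.
Others (S2, S4, S5, S6, S7, S8, S9, S10) are each worse than S1 on at least one objective.

S3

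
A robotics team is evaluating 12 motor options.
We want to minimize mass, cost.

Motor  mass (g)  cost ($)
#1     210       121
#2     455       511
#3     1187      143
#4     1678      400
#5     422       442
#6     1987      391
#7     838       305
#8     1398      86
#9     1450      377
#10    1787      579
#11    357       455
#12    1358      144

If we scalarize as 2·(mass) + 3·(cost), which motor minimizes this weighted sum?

#1

#1: 2·210 + 3·121 = 783
#2: 2·455 + 3·511 = 2443
#3: 2·1187 + 3·143 = 2803
#4: 2·1678 + 3·400 = 4556
#5: 2·422 + 3·442 = 2170
#6: 2·1987 + 3·391 = 5147
#7: 2·838 + 3·305 = 2591
#8: 2·1398 + 3·86 = 3054
#9: 2·1450 + 3·377 = 4031
#10: 2·1787 + 3·579 = 5311
#11: 2·357 + 3·455 = 2079
#12: 2·1358 + 3·144 = 3148
Lowest: #1 at 783.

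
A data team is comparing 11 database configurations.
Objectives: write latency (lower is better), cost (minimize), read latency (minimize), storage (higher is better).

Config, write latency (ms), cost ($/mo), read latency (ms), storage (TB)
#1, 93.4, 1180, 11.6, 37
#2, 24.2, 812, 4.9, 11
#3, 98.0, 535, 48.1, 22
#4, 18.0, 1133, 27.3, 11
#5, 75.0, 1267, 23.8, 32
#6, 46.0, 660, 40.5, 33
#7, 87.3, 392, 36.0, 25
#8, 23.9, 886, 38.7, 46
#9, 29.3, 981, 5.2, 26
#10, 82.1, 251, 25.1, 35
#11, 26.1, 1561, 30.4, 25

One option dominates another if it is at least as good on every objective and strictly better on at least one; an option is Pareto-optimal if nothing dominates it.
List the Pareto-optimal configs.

#1: not dominated.
#2: not dominated (best read latency).
#3: dominated by #7 (write latency 87.3≤98.0, cost 392≤535, read latency 36.0≤48.1, storage 25≥22).
#4: not dominated (best write latency).
#5: not dominated.
#6: not dominated.
#7: dominated by #10 (write latency 82.1≤87.3, cost 251≤392, read latency 25.1≤36.0, storage 35≥25).
#8: not dominated (best storage).
#9: not dominated.
#10: not dominated (best cost).
#11: not dominated.

#1, #2, #4, #5, #6, #8, #9, #10, #11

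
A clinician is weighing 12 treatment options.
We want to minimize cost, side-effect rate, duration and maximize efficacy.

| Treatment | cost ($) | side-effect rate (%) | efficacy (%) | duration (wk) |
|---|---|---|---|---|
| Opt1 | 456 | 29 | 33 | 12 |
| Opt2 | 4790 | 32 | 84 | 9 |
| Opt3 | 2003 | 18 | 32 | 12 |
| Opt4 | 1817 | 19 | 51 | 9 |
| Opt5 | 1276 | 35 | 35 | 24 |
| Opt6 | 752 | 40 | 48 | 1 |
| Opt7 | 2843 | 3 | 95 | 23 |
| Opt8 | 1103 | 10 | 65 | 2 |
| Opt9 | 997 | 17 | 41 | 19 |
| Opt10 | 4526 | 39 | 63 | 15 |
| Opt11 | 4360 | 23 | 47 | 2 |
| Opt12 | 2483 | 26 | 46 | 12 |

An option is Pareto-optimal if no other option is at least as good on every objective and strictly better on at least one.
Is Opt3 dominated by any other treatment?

Opt8 vs Opt3: cost 1103≤2003, side-effect rate 10≤18, efficacy 65≥32, duration 2≤12 — Opt8 is at least as good on every objective and strictly better on at least one, so Opt8 dominates Opt3.

Yes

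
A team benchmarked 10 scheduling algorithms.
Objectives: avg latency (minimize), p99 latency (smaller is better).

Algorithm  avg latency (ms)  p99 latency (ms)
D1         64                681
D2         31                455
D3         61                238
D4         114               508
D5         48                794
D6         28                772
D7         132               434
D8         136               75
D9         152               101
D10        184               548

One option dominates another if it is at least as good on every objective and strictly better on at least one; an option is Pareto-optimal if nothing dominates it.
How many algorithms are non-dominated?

4

D1: dominated by D2 (avg latency 31≤64, p99 latency 455≤681).
D2: not dominated.
D3: not dominated.
D4: dominated by D2 (avg latency 31≤114, p99 latency 455≤508).
D5: dominated by D2 (avg latency 31≤48, p99 latency 455≤794).
D6: not dominated (best avg latency).
D7: dominated by D3 (avg latency 61≤132, p99 latency 238≤434).
D8: not dominated (best p99 latency).
D9: dominated by D8 (avg latency 136≤152, p99 latency 75≤101).
D10: dominated by D2 (avg latency 31≤184, p99 latency 455≤548).
Pareto-optimal: D2, D3, D6, D8 → 4.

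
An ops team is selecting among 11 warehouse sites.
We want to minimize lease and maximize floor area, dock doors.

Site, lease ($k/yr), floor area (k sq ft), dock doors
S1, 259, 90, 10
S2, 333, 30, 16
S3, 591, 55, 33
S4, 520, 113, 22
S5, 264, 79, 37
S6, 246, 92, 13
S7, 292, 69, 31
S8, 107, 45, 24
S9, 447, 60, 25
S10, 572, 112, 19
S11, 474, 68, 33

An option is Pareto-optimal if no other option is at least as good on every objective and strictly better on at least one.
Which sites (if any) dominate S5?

none

S1: worse on dock doors (10 vs 37).
S2: worse on lease (333 vs 264).
S3: worse on lease (591 vs 264).
S4: worse on lease (520 vs 264).
S6: worse on dock doors (13 vs 37).
S7: worse on lease (292 vs 264).
S8: worse on floor area (45 vs 79).
S9: worse on lease (447 vs 264).
S10: worse on lease (572 vs 264).
S11: worse on lease (474 vs 264).
No option dominates S5.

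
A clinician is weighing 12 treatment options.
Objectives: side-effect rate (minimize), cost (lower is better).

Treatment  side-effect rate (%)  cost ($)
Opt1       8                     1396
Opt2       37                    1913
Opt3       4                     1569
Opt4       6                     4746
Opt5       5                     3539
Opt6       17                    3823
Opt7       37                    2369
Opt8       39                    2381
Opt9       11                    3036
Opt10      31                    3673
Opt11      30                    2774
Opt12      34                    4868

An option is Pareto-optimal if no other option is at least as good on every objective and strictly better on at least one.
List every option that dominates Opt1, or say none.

none

Opt2: worse on side-effect rate (37 vs 8).
Opt3: worse on cost (1569 vs 1396).
Opt4: worse on cost (4746 vs 1396).
Opt5: worse on cost (3539 vs 1396).
Opt6: worse on side-effect rate (17 vs 8).
Opt7: worse on side-effect rate (37 vs 8).
Opt8: worse on side-effect rate (39 vs 8).
Opt9: worse on side-effect rate (11 vs 8).
Opt10: worse on side-effect rate (31 vs 8).
Opt11: worse on side-effect rate (30 vs 8).
Opt12: worse on side-effect rate (34 vs 8).
No option dominates Opt1.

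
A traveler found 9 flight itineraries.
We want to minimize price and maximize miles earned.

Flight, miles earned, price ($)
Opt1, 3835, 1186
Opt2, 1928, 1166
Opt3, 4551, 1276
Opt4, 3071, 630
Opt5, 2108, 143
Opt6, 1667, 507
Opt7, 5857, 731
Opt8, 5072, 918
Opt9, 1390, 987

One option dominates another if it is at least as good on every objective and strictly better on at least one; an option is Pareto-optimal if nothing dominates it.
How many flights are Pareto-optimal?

3

Opt1: dominated by Opt7 (miles earned 5857≥3835, price 731≤1186).
Opt2: dominated by Opt4 (miles earned 3071≥1928, price 630≤1166).
Opt3: dominated by Opt7 (miles earned 5857≥4551, price 731≤1276).
Opt4: not dominated.
Opt5: not dominated (best price).
Opt6: dominated by Opt5 (miles earned 2108≥1667, price 143≤507).
Opt7: not dominated (best miles earned).
Opt8: dominated by Opt7 (miles earned 5857≥5072, price 731≤918).
Opt9: dominated by Opt4 (miles earned 3071≥1390, price 630≤987).
Pareto-optimal: Opt4, Opt5, Opt7 → 3.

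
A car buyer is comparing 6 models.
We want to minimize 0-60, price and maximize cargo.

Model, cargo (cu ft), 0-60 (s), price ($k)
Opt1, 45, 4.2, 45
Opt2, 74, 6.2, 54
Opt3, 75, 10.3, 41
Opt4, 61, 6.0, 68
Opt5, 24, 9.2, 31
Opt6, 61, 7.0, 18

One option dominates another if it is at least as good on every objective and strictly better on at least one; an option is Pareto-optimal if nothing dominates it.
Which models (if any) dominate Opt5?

Opt6: cargo 61≥24, 0-60 7.0≤9.2, price 18≤31 — dominates Opt5.
Others (Opt1, Opt2, Opt3, Opt4) are each worse than Opt5 on at least one objective.

Opt6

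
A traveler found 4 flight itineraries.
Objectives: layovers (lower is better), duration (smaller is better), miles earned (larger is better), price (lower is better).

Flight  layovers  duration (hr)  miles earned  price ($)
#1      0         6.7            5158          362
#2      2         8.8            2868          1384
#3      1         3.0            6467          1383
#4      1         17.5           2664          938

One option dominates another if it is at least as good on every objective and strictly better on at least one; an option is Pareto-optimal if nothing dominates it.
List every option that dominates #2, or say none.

#1: layovers 0≤2, duration 6.7≤8.8, miles earned 5158≥2868, price 362≤1384 — dominates #2.
#3: layovers 1≤2, duration 3.0≤8.8, miles earned 6467≥2868, price 1383≤1384 — dominates #2.
Others (#4) are each worse than #2 on at least one objective.

#1, #3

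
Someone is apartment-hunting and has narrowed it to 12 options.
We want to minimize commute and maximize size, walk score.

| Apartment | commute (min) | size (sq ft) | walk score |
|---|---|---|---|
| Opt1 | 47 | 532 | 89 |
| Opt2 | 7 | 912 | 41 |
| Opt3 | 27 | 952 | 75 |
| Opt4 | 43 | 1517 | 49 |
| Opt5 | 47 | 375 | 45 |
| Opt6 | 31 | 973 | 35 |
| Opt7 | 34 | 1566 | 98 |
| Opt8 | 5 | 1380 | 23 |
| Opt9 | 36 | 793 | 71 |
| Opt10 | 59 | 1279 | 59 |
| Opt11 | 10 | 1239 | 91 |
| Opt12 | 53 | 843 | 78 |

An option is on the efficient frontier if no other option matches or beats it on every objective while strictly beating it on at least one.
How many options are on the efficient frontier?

4

Opt1: dominated by Opt7 (commute 34≤47, size 1566≥532, walk score 98≥89).
Opt2: not dominated.
Opt3: dominated by Opt11 (commute 10≤27, size 1239≥952, walk score 91≥75).
Opt4: dominated by Opt7 (commute 34≤43, size 1566≥1517, walk score 98≥49).
Opt5: dominated by Opt1 (commute 47≤47, size 532≥375, walk score 89≥45).
Opt6: dominated by Opt11 (commute 10≤31, size 1239≥973, walk score 91≥35).
Opt7: not dominated (best size).
Opt8: not dominated (best commute).
Opt9: dominated by Opt3 (commute 27≤36, size 952≥793, walk score 75≥71).
Opt10: dominated by Opt7 (commute 34≤59, size 1566≥1279, walk score 98≥59).
Opt11: not dominated.
Opt12: dominated by Opt7 (commute 34≤53, size 1566≥843, walk score 98≥78).
Pareto-optimal: Opt2, Opt7, Opt8, Opt11 → 4.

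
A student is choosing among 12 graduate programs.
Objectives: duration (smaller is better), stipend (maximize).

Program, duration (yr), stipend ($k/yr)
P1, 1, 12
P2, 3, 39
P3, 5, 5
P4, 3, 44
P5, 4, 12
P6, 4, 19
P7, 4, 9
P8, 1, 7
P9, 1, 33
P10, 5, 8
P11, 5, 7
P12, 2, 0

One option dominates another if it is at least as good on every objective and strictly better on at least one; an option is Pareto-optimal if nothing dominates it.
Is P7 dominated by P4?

Yes

P4 vs P7: duration 3≤4, stipend 44≥9 — P4 is at least as good on every objective with at least one strict improvement.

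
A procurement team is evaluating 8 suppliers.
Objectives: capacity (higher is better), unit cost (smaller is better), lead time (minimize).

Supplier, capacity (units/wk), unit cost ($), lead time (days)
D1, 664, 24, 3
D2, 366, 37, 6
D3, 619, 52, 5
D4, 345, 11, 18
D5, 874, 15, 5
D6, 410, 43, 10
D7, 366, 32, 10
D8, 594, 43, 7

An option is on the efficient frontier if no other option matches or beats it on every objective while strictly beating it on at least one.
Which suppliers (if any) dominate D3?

D1: capacity 664≥619, unit cost 24≤52, lead time 3≤5 — dominates D3.
D5: capacity 874≥619, unit cost 15≤52, lead time 5≤5 — dominates D3.
Others (D2, D4, D6, D7, D8) are each worse than D3 on at least one objective.

D1, D5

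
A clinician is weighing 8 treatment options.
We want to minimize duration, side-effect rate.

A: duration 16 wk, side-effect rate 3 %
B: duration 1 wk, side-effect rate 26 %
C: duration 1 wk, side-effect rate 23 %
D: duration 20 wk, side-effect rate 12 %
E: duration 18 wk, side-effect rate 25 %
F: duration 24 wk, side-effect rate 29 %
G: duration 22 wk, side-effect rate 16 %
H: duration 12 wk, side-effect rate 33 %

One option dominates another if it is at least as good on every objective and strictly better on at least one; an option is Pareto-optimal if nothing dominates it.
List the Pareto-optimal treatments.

A, C

A: not dominated (best side-effect rate).
B: dominated by C (duration 1≤1, side-effect rate 23≤26).
C: not dominated.
D: dominated by A (duration 16≤20, side-effect rate 3≤12).
E: dominated by A (duration 16≤18, side-effect rate 3≤25).
F: dominated by A (duration 16≤24, side-effect rate 3≤29).
G: dominated by A (duration 16≤22, side-effect rate 3≤16).
H: dominated by B (duration 1≤12, side-effect rate 26≤33).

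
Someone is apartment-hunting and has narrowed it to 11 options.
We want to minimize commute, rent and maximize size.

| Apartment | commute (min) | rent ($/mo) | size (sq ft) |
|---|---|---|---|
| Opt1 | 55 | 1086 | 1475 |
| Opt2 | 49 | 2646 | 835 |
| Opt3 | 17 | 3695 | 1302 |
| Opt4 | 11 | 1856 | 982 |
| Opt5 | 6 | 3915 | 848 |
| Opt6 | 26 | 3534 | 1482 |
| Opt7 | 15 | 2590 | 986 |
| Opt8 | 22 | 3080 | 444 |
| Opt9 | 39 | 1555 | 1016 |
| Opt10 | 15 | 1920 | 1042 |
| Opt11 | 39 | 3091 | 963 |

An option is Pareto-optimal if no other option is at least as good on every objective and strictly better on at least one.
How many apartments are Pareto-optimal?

Opt1: not dominated (best rent).
Opt2: dominated by Opt4 (commute 11≤49, rent 1856≤2646, size 982≥835).
Opt3: not dominated.
Opt4: not dominated.
Opt5: not dominated (best commute).
Opt6: not dominated (best size).
Opt7: dominated by Opt10 (commute 15≤15, rent 1920≤2590, size 1042≥986).
Opt8: dominated by Opt4 (commute 11≤22, rent 1856≤3080, size 982≥444).
Opt9: not dominated.
Opt10: not dominated.
Opt11: dominated by Opt4 (commute 11≤39, rent 1856≤3091, size 982≥963).
Pareto-optimal: Opt1, Opt3, Opt4, Opt5, Opt6, Opt9, Opt10 → 7.

7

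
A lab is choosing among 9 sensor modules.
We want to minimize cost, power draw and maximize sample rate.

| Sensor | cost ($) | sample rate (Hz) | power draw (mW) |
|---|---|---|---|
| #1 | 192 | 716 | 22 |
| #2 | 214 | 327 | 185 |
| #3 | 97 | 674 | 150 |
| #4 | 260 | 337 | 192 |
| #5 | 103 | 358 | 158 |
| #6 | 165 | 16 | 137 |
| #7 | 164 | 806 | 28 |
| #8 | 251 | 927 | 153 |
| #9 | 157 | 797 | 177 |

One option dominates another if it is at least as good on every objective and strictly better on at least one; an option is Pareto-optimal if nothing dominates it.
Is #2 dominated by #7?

Yes

#7 vs #2: cost 164≤214, sample rate 806≥327, power draw 28≤185 — #7 is at least as good on every objective with at least one strict improvement.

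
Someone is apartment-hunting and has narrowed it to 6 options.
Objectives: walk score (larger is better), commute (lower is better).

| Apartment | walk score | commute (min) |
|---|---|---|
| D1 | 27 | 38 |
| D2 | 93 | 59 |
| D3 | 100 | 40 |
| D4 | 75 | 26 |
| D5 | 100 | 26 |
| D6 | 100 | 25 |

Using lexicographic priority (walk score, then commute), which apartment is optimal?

First maximize walk score: best is 100, kept {D3, D5, D6}.
Then minimize commute: best is 25, kept {D6}.

D6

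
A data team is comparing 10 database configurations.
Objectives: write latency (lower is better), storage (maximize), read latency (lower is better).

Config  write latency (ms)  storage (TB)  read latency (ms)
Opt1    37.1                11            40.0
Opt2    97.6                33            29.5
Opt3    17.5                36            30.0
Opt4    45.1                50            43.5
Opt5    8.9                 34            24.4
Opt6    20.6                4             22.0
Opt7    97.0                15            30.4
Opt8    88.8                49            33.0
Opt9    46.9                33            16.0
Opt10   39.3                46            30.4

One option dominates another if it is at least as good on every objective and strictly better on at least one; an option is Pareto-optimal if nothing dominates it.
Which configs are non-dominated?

Opt3, Opt4, Opt5, Opt6, Opt8, Opt9, Opt10

Opt1: dominated by Opt3 (write latency 17.5≤37.1, storage 36≥11, read latency 30.0≤40.0).
Opt2: dominated by Opt5 (write latency 8.9≤97.6, storage 34≥33, read latency 24.4≤29.5).
Opt3: not dominated.
Opt4: not dominated (best storage).
Opt5: not dominated (best write latency).
Opt6: not dominated.
Opt7: dominated by Opt3 (write latency 17.5≤97.0, storage 36≥15, read latency 30.0≤30.4).
Opt8: not dominated.
Opt9: not dominated (best read latency).
Opt10: not dominated.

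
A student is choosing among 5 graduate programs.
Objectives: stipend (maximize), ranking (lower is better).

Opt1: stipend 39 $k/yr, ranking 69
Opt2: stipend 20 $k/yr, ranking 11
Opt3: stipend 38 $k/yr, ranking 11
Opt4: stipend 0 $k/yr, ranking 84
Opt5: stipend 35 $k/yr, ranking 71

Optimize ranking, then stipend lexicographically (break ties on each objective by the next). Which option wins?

Opt3

First minimize ranking: best is 11, kept {Opt2, Opt3}.
Then maximize stipend: best is 38, kept {Opt3}.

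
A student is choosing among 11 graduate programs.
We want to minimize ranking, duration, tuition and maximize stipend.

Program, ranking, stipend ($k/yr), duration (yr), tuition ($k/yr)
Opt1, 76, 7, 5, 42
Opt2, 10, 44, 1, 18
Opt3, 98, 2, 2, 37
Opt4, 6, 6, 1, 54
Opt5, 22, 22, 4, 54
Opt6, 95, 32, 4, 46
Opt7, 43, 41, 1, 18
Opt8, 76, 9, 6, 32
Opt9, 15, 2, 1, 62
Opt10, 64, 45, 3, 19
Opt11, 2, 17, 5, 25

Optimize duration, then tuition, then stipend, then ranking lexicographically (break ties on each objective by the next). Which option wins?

Opt2

First minimize duration: best is 1, kept {Opt2, Opt4, Opt7, Opt9}.
Then minimize tuition: best is 18, kept {Opt2, Opt7}.
Then maximize stipend: best is 44, kept {Opt2}.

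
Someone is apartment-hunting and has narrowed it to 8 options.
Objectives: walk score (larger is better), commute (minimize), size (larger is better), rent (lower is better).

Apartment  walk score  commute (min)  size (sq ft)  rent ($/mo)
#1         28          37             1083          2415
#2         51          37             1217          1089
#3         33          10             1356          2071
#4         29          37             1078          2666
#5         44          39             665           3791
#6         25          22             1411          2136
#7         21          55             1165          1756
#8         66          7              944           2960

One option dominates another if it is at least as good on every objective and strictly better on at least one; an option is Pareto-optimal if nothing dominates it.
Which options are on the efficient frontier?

#1: dominated by #2 (walk score 51≥28, commute 37≤37, size 1217≥1083, rent 1089≤2415).
#2: not dominated (best rent).
#3: not dominated.
#4: dominated by #2 (walk score 51≥29, commute 37≤37, size 1217≥1078, rent 1089≤2666).
#5: dominated by #2 (walk score 51≥44, commute 37≤39, size 1217≥665, rent 1089≤3791).
#6: not dominated (best size).
#7: dominated by #2 (walk score 51≥21, commute 37≤55, size 1217≥1165, rent 1089≤1756).
#8: not dominated (best walk score).

#2, #3, #6, #8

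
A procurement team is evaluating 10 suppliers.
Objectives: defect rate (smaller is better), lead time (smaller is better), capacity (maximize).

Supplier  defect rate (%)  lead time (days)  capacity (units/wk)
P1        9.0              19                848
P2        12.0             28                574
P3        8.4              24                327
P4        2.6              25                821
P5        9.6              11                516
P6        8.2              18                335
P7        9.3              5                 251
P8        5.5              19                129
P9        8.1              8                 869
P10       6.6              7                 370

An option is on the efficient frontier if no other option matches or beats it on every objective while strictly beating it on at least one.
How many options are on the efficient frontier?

P1: dominated by P9 (defect rate 8.1≤9.0, lead time 8≤19, capacity 869≥848).
P2: dominated by P1 (defect rate 9.0≤12.0, lead time 19≤28, capacity 848≥574).
P3: dominated by P6 (defect rate 8.2≤8.4, lead time 18≤24, capacity 335≥327).
P4: not dominated (best defect rate).
P5: dominated by P9 (defect rate 8.1≤9.6, lead time 8≤11, capacity 869≥516).
P6: dominated by P9 (defect rate 8.1≤8.2, lead time 8≤18, capacity 869≥335).
P7: not dominated (best lead time).
P8: not dominated.
P9: not dominated (best capacity).
P10: not dominated.
Pareto-optimal: P4, P7, P8, P9, P10 → 5.

5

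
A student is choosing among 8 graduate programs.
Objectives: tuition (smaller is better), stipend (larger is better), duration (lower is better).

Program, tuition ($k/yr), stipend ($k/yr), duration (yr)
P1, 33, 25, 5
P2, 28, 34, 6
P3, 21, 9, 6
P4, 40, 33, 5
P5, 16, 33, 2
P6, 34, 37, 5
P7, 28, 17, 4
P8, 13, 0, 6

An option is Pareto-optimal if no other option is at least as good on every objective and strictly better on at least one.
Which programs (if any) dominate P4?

P5: tuition 16≤40, stipend 33≥33, duration 2≤5 — dominates P4.
P6: tuition 34≤40, stipend 37≥33, duration 5≤5 — dominates P4.
Others (P1, P2, P3, P7, P8) are each worse than P4 on at least one objective.

P5, P6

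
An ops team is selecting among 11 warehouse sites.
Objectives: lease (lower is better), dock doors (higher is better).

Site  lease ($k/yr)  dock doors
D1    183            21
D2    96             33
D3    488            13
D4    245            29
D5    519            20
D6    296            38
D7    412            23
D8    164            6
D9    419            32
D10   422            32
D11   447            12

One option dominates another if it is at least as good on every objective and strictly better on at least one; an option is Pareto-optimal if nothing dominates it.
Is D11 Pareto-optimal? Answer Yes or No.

No

D1 vs D11: lease 183≤447, dock doors 21≥12 — D1 is at least as good on every objective and strictly better on at least one, so D1 dominates D11.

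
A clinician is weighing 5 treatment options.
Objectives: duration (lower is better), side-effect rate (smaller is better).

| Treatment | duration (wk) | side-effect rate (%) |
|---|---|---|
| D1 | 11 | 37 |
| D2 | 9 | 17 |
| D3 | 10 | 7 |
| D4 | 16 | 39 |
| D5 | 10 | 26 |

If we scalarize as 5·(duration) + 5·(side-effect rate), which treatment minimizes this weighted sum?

D3

D1: 5·11 + 5·37 = 240
D2: 5·9 + 5·17 = 130
D3: 5·10 + 5·7 = 85
D4: 5·16 + 5·39 = 275
D5: 5·10 + 5·26 = 180
Lowest: D3 at 85.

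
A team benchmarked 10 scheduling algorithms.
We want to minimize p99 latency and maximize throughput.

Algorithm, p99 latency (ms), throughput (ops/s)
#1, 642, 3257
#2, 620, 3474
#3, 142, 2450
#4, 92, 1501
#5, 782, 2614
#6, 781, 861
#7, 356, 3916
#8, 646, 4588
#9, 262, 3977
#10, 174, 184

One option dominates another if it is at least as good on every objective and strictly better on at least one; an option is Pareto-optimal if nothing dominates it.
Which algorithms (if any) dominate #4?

none

#1: worse on p99 latency (642 vs 92).
#2: worse on p99 latency (620 vs 92).
#3: worse on p99 latency (142 vs 92).
#5: worse on p99 latency (782 vs 92).
#6: worse on p99 latency (781 vs 92).
#7: worse on p99 latency (356 vs 92).
#8: worse on p99 latency (646 vs 92).
#9: worse on p99 latency (262 vs 92).
#10: worse on p99 latency (174 vs 92).
No option dominates #4.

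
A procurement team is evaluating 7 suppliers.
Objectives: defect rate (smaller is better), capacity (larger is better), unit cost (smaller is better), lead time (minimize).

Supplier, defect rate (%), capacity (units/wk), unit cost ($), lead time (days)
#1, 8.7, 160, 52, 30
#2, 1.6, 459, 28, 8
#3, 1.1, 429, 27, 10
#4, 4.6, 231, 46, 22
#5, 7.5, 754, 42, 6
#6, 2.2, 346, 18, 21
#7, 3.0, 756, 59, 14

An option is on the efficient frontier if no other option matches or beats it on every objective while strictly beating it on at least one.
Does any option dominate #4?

Yes

#2 vs #4: defect rate 1.6≤4.6, capacity 459≥231, unit cost 28≤46, lead time 8≤22 — #2 is at least as good on every objective and strictly better on at least one, so #2 dominates #4.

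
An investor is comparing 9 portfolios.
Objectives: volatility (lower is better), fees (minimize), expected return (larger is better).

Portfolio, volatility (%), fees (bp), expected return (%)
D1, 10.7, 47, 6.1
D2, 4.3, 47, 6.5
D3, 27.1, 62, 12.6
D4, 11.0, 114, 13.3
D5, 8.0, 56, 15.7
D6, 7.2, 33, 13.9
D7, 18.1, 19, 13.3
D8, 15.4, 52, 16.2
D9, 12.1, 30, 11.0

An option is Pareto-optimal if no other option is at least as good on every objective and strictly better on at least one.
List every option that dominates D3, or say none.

D5: volatility 8.0≤27.1, fees 56≤62, expected return 15.7≥12.6 — dominates D3.
D6: volatility 7.2≤27.1, fees 33≤62, expected return 13.9≥12.6 — dominates D3.
D7: volatility 18.1≤27.1, fees 19≤62, expected return 13.3≥12.6 — dominates D3.
D8: volatility 15.4≤27.1, fees 52≤62, expected return 16.2≥12.6 — dominates D3.
Others (D1, D2, D4, D9) are each worse than D3 on at least one objective.

D5, D6, D7, D8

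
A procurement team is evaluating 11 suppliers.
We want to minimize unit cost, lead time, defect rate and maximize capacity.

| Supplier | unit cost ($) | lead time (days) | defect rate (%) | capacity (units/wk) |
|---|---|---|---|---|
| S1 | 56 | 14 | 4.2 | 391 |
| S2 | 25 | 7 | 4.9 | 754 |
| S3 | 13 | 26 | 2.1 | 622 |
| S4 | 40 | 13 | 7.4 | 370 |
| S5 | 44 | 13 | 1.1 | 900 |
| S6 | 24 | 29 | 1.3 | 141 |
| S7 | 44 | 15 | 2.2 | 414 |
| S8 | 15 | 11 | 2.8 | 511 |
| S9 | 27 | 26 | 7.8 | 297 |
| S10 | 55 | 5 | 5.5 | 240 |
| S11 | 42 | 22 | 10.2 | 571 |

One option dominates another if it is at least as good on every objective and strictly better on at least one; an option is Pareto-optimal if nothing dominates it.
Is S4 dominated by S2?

Yes

S2 vs S4: unit cost 25≤40, lead time 7≤13, defect rate 4.9≤7.4, capacity 754≥370 — S2 is at least as good on every objective with at least one strict improvement.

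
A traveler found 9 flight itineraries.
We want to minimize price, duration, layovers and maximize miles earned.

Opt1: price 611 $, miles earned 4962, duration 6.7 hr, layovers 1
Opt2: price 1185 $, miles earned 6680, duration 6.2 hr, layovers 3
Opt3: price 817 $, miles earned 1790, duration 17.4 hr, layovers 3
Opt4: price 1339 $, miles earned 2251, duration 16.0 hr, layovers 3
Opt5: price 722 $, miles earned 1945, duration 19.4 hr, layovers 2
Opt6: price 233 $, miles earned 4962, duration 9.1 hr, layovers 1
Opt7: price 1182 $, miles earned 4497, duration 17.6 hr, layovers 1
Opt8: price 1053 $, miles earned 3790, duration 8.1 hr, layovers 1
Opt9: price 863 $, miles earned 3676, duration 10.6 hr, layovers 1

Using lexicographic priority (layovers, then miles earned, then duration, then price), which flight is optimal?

Opt1

First minimize layovers: best is 1, kept {Opt1, Opt6, Opt7, Opt8, Opt9}.
Then maximize miles earned: best is 4962, kept {Opt1, Opt6}.
Then minimize duration: best is 6.7, kept {Opt1}.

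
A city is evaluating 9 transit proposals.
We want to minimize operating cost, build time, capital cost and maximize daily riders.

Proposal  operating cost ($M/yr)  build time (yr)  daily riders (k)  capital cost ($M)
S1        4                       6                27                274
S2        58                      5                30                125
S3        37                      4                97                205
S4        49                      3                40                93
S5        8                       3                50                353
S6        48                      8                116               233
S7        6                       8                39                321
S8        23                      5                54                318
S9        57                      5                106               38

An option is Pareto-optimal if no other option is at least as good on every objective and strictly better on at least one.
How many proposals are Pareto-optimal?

S1: not dominated (best operating cost).
S2: dominated by S4 (operating cost 49≤58, build time 3≤5, daily riders 40≥30, capital cost 93≤125).
S3: not dominated.
S4: not dominated.
S5: not dominated.
S6: not dominated (best daily riders).
S7: not dominated.
S8: not dominated.
S9: not dominated (best capital cost).
Pareto-optimal: S1, S3, S4, S5, S6, S7, S8, S9 → 8.

8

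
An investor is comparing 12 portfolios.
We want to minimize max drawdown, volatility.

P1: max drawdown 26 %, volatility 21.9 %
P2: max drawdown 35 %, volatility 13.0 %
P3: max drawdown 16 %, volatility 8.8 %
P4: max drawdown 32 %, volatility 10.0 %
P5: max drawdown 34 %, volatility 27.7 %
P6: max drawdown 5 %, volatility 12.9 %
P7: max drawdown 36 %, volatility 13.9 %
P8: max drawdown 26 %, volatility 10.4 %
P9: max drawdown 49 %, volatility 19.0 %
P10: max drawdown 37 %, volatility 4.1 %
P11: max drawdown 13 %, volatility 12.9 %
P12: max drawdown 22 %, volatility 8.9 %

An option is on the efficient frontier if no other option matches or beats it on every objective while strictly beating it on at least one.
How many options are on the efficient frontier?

P1: dominated by P3 (max drawdown 16≤26, volatility 8.8≤21.9).
P2: dominated by P3 (max drawdown 16≤35, volatility 8.8≤13.0).
P3: not dominated.
P4: dominated by P3 (max drawdown 16≤32, volatility 8.8≤10.0).
P5: dominated by P1 (max drawdown 26≤34, volatility 21.9≤27.7).
P6: not dominated (best max drawdown).
P7: dominated by P2 (max drawdown 35≤36, volatility 13.0≤13.9).
P8: dominated by P3 (max drawdown 16≤26, volatility 8.8≤10.4).
P9: dominated by P2 (max drawdown 35≤49, volatility 13.0≤19.0).
P10: not dominated (best volatility).
P11: dominated by P6 (max drawdown 5≤13, volatility 12.9≤12.9).
P12: dominated by P3 (max drawdown 16≤22, volatility 8.8≤8.9).
Pareto-optimal: P3, P6, P10 → 3.

3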